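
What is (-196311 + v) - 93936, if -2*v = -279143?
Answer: -301351/2 ≈ -1.5068e+5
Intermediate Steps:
v = 279143/2 (v = -½*(-279143) = 279143/2 ≈ 1.3957e+5)
(-196311 + v) - 93936 = (-196311 + 279143/2) - 93936 = -113479/2 - 93936 = -301351/2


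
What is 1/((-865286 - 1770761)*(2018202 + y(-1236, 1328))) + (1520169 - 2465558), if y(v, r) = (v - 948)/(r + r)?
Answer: -1669806829995837177185/1766264289087177 ≈ -9.4539e+5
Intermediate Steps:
y(v, r) = (-948 + v)/(2*r) (y(v, r) = (-948 + v)/((2*r)) = (-948 + v)*(1/(2*r)) = (-948 + v)/(2*r))
1/((-865286 - 1770761)*(2018202 + y(-1236, 1328))) + (1520169 - 2465558) = 1/((-865286 - 1770761)*(2018202 + (1/2)*(-948 - 1236)/1328)) + (1520169 - 2465558) = 1/(-2636047*(2018202 + (1/2)*(1/1328)*(-2184))) - 945389 = 1/(-2636047*(2018202 - 273/332)) - 945389 = 1/(-2636047*670042791/332) - 945389 = 1/(-1766264289087177/332) - 945389 = -332/1766264289087177 - 945389 = -1669806829995837177185/1766264289087177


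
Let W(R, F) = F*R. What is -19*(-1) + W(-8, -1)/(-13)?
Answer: 239/13 ≈ 18.385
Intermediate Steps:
-19*(-1) + W(-8, -1)/(-13) = -19*(-1) - 1*(-8)/(-13) = 19 + 8*(-1/13) = 19 - 8/13 = 239/13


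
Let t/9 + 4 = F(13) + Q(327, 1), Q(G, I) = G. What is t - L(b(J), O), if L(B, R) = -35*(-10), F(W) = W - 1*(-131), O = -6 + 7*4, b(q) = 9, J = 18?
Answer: 3853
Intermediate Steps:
O = 22 (O = -6 + 28 = 22)
F(W) = 131 + W (F(W) = W + 131 = 131 + W)
L(B, R) = 350
t = 4203 (t = -36 + 9*((131 + 13) + 327) = -36 + 9*(144 + 327) = -36 + 9*471 = -36 + 4239 = 4203)
t - L(b(J), O) = 4203 - 1*350 = 4203 - 350 = 3853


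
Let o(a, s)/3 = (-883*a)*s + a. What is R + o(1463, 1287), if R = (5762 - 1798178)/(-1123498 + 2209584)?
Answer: -2708561301373548/543043 ≈ -4.9877e+9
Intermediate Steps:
o(a, s) = 3*a - 2649*a*s (o(a, s) = 3*((-883*a)*s + a) = 3*(-883*a*s + a) = 3*(a - 883*a*s) = 3*a - 2649*a*s)
R = -896208/543043 (R = -1792416/1086086 = -1792416*1/1086086 = -896208/543043 ≈ -1.6503)
R + o(1463, 1287) = -896208/543043 + 3*1463*(1 - 883*1287) = -896208/543043 + 3*1463*(1 - 1136421) = -896208/543043 + 3*1463*(-1136420) = -896208/543043 - 4987747380 = -2708561301373548/543043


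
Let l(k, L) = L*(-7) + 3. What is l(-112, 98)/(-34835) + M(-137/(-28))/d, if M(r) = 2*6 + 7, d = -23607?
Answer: 15461716/822349845 ≈ 0.018802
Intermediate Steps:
M(r) = 19 (M(r) = 12 + 7 = 19)
l(k, L) = 3 - 7*L (l(k, L) = -7*L + 3 = 3 - 7*L)
l(-112, 98)/(-34835) + M(-137/(-28))/d = (3 - 7*98)/(-34835) + 19/(-23607) = (3 - 686)*(-1/34835) + 19*(-1/23607) = -683*(-1/34835) - 19/23607 = 683/34835 - 19/23607 = 15461716/822349845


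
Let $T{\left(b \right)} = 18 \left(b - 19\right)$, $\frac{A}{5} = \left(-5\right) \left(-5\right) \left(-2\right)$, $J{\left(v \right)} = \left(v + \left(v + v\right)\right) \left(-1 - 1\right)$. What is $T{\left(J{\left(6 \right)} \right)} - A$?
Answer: $-740$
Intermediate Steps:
$J{\left(v \right)} = - 6 v$ ($J{\left(v \right)} = \left(v + 2 v\right) \left(-2\right) = 3 v \left(-2\right) = - 6 v$)
$A = -250$ ($A = 5 \left(-5\right) \left(-5\right) \left(-2\right) = 5 \cdot 25 \left(-2\right) = 5 \left(-50\right) = -250$)
$T{\left(b \right)} = -342 + 18 b$ ($T{\left(b \right)} = 18 \left(-19 + b\right) = -342 + 18 b$)
$T{\left(J{\left(6 \right)} \right)} - A = \left(-342 + 18 \left(\left(-6\right) 6\right)\right) - -250 = \left(-342 + 18 \left(-36\right)\right) + 250 = \left(-342 - 648\right) + 250 = -990 + 250 = -740$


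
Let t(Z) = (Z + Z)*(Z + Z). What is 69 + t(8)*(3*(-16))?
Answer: -12219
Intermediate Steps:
t(Z) = 4*Z**2 (t(Z) = (2*Z)*(2*Z) = 4*Z**2)
69 + t(8)*(3*(-16)) = 69 + (4*8**2)*(3*(-16)) = 69 + (4*64)*(-48) = 69 + 256*(-48) = 69 - 12288 = -12219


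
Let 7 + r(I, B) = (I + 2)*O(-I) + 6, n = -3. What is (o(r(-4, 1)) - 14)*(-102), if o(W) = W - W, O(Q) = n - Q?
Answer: 1428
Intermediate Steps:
O(Q) = -3 - Q
r(I, B) = -1 + (-3 + I)*(2 + I) (r(I, B) = -7 + ((I + 2)*(-3 - (-1)*I) + 6) = -7 + ((2 + I)*(-3 + I) + 6) = -7 + ((-3 + I)*(2 + I) + 6) = -7 + (6 + (-3 + I)*(2 + I)) = -1 + (-3 + I)*(2 + I))
o(W) = 0
(o(r(-4, 1)) - 14)*(-102) = (0 - 14)*(-102) = -14*(-102) = 1428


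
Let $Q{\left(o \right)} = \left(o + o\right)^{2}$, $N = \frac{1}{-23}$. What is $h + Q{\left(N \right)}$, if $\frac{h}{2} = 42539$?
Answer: $\frac{45006266}{529} \approx 85078.0$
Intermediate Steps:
$h = 85078$ ($h = 2 \cdot 42539 = 85078$)
$N = - \frac{1}{23} \approx -0.043478$
$Q{\left(o \right)} = 4 o^{2}$ ($Q{\left(o \right)} = \left(2 o\right)^{2} = 4 o^{2}$)
$h + Q{\left(N \right)} = 85078 + 4 \left(- \frac{1}{23}\right)^{2} = 85078 + 4 \cdot \frac{1}{529} = 85078 + \frac{4}{529} = \frac{45006266}{529}$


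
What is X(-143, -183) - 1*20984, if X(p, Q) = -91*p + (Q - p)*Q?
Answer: -651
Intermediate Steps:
X(p, Q) = -91*p + Q*(Q - p)
X(-143, -183) - 1*20984 = ((-183)² - 91*(-143) - 1*(-183)*(-143)) - 1*20984 = (33489 + 13013 - 26169) - 20984 = 20333 - 20984 = -651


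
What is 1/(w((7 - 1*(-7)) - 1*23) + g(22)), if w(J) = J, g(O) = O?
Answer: 1/13 ≈ 0.076923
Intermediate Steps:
1/(w((7 - 1*(-7)) - 1*23) + g(22)) = 1/(((7 - 1*(-7)) - 1*23) + 22) = 1/(((7 + 7) - 23) + 22) = 1/((14 - 23) + 22) = 1/(-9 + 22) = 1/13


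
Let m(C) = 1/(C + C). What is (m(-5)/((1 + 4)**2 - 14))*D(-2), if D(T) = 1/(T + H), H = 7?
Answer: -1/550 ≈ -0.0018182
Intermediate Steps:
D(T) = 1/(7 + T) (D(T) = 1/(T + 7) = 1/(7 + T))
m(C) = 1/(2*C)
(m(-5)/((1 + 4)**2 - 14))*D(-2) = (((1/2)/(-5))/((1 + 4)**2 - 14))/(7 - 2) = (((1/2)*(-1/5))/(5**2 - 14))/5 = (-1/10/(25 - 14))*(1/5) = (-1/10/11)*(1/5) = ((1/11)*(-1/10))*(1/5) = -1/110*1/5 = -1/550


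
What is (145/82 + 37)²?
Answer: 10106041/6724 ≈ 1503.0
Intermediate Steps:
(145/82 + 37)² = (3179/82)² = 10106041/6724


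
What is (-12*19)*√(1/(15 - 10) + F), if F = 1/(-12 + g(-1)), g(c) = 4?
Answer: -57*√30/5 ≈ -62.440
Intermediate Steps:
F = -⅛ (F = 1/(-12 + 4) = 1/(-8) = -⅛ ≈ -0.12500)
(-12*19)*√(1/(15 - 10) + F) = (-12*19)*√(1/(15 - 10) - ⅛) = -228*√(1/5 - ⅛) = -228*√(⅕ - ⅛) = -57*√30/5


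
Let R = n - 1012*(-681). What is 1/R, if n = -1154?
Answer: 1/688018 ≈ 1.4535e-6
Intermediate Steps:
R = 688018 (R = -1154 - 1012*(-681) = -1154 + 689172 = 688018)
1/R = 1/688018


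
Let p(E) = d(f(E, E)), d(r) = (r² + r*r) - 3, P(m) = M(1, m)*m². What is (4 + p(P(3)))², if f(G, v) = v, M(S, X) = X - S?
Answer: 421201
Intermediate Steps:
P(m) = m²*(-1 + m) (P(m) = (m - 1*1)*m² = (m - 1)*m² = (-1 + m)*m² = m²*(-1 + m))
d(r) = -3 + 2*r² (d(r) = (r² + r²) - 3 = 2*r² - 3 = -3 + 2*r²)
p(E) = -3 + 2*E²
(4 + p(P(3)))² = (4 + (-3 + 2*(3²*(-1 + 3))²))² = (4 + (-3 + 2*(9*2)²))² = (4 + (-3 + 2*18²))² = (4 + (-3 + 2*324))² = (4 + (-3 + 648))² = (4 + 645)² = 649² = 421201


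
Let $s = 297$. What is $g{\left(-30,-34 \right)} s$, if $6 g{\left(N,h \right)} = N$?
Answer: $-1485$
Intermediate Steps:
$g{\left(N,h \right)} = \frac{N}{6}$
$g{\left(-30,-34 \right)} s = \frac{1}{6} \left(-30\right) 297 = \left(-5\right) 297 = -1485$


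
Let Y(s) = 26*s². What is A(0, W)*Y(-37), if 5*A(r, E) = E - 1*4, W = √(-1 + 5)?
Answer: -71188/5 ≈ -14238.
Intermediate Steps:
W = 2 (W = √4 = 2)
A(r, E) = -⅘ + E/5 (A(r, E) = (E - 1*4)/5 = (E - 4)/5 = (-4 + E)/5 = -⅘ + E/5)
A(0, W)*Y(-37) = (-⅘ + (⅕)*2)*(26*(-37)²) = (-⅘ + ⅖)*(26*1369) = -⅖*35594 = -71188/5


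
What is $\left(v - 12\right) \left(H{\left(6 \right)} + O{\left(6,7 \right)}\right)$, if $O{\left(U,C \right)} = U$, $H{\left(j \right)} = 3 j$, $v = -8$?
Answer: $-480$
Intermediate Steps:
$\left(v - 12\right) \left(H{\left(6 \right)} + O{\left(6,7 \right)}\right) = \left(-8 - 12\right) \left(3 \cdot 6 + 6\right) = - 20 \left(18 + 6\right) = \left(-20\right) 24 = -480$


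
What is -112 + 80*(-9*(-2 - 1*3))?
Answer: 3488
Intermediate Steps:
-112 + 80*(-9*(-2 - 1*3)) = -112 + 80*(-9*(-2 - 3)) = -112 + 80*(-9*(-5)) = -112 + 80*45 = -112 + 3600 = 3488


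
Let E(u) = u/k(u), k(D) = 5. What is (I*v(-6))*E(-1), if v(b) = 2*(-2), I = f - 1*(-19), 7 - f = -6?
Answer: 128/5 ≈ 25.600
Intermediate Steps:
f = 13 (f = 7 - 1*(-6) = 7 + 6 = 13)
E(u) = u/5
I = 32 (I = 13 - 1*(-19) = 13 + 19 = 32)
v(b) = -4
(I*v(-6))*E(-1) = (32*(-4))*((⅕)*(-1)) = -128*(-⅕) = 128/5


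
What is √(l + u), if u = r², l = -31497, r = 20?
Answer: 11*I*√257 ≈ 176.34*I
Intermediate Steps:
u = 400 (u = 20² = 400)
√(l + u) = √(-31497 + 400) = √(-31097) = 11*I*√257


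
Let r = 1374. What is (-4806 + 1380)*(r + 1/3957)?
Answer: -6208961498/1319 ≈ -4.7073e+6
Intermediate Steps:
(-4806 + 1380)*(r + 1/3957) = (-4806 + 1380)*(1374 + 1/3957) = -3426*(1374 + 1/3957) = -3426*5436919/3957 = -6208961498/1319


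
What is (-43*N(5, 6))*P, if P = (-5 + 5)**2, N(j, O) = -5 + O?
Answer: 0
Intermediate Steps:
P = 0 (P = 0**2 = 0)
(-43*N(5, 6))*P = -43*(-5 + 6)*0 = -43*1*0 = -43*0 = 0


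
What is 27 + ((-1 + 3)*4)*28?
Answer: 251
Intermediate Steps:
27 + ((-1 + 3)*4)*28 = 27 + (2*4)*28 = 27 + 8*28 = 27 + 224 = 251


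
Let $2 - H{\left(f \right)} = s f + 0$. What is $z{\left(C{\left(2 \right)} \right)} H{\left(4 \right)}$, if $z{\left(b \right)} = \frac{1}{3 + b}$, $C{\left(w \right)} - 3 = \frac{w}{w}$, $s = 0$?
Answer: $\frac{2}{7} \approx 0.28571$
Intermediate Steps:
$H{\left(f \right)} = 2$ ($H{\left(f \right)} = 2 - \left(0 f + 0\right) = 2 - \left(0 + 0\right) = 2 - 0 = 2 + 0 = 2$)
$C{\left(w \right)} = 4$ ($C{\left(w \right)} = 3 + \frac{w}{w} = 3 + 1 = 4$)
$z{\left(C{\left(2 \right)} \right)} H{\left(4 \right)} = \frac{1}{3 + 4} \cdot 2 = \frac{1}{7} \cdot 2 = \frac{2}{7}$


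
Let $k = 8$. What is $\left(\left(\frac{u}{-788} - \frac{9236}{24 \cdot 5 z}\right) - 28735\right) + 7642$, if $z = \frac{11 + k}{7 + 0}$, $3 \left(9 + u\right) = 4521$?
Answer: $- \frac{1185965273}{56145} \approx -21123.0$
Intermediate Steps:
$u = 1498$ ($u = -9 + \frac{1}{3} \cdot 4521 = -9 + 1507 = 1498$)
$z = \frac{19}{7}$ ($z = \frac{11 + 8}{7 + 0} = \frac{19}{7} \approx 2.7143$)
$\left(\left(\frac{u}{-788} - \frac{9236}{24 \cdot 5 z}\right) - 28735\right) + 7642 = \left(\left(\frac{1498}{-788} - \frac{9236}{24 \cdot 5 \cdot \frac{19}{7}}\right) - 28735\right) + 7642 = \left(\left(1498 \left(- \frac{1}{788}\right) - \frac{9236}{120 \cdot \frac{19}{7}}\right) - 28735\right) + 7642 = \left(\left(- \frac{749}{394} - \frac{9236}{\frac{2280}{7}}\right) - 28735\right) + 7642 = \left(\left(- \frac{749}{394} - \frac{16163}{570}\right) - 28735\right) + 7642 = \left(- \frac{1698788}{56145} - 28735\right) + 7642 = - \frac{1615025363}{56145} + 7642 = - \frac{1185965273}{56145}$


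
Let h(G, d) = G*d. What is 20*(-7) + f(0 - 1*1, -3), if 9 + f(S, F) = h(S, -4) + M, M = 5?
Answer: -140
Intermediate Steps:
f(S, F) = -4 - 4*S (f(S, F) = -9 + (S*(-4) + 5) = -9 + (-4*S + 5) = -9 + (5 - 4*S) = -4 - 4*S)
20*(-7) + f(0 - 1*1, -3) = 20*(-7) + (-4 - 4*(0 - 1*1)) = -140 + (-4 - 4*(0 - 1)) = -140 + (-4 - 4*(-1)) = -140 + (-4 + 4) = -140 + 0 = -140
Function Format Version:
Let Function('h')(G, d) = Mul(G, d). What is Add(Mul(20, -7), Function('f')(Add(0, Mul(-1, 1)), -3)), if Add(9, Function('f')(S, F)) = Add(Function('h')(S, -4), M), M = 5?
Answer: -140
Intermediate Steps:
Function('f')(S, F) = Add(-4, Mul(-4, S)) (Function('f')(S, F) = Add(-9, Add(Mul(S, -4), 5)) = Add(-9, Add(Mul(-4, S), 5)) = Add(-9, Add(5, Mul(-4, S))) = Add(-4, Mul(-4, S)))
Add(Mul(20, -7), Function('f')(Add(0, Mul(-1, 1)), -3)) = Add(Mul(20, -7), Add(-4, Mul(-4, Add(0, Mul(-1, 1))))) = Add(-140, Add(-4, Mul(-4, Add(0, -1)))) = Add(-140, Add(-4, Mul(-4, -1))) = Add(-140, Add(-4, 4)) = Add(-140, 0) = -140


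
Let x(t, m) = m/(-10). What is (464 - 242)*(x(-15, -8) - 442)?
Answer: -489732/5 ≈ -97946.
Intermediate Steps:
x(t, m) = -m/10 (x(t, m) = m*(-1/10) = -m/10)
(464 - 242)*(x(-15, -8) - 442) = (464 - 242)*(-1/10*(-8) - 442) = 222*(4/5 - 442) = 222*(-2206/5) = -489732/5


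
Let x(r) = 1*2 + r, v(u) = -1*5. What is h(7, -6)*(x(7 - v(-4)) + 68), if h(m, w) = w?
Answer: -492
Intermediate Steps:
v(u) = -5
x(r) = 2 + r
h(7, -6)*(x(7 - v(-4)) + 68) = -6*((2 + (7 - 1*(-5))) + 68) = -6*((2 + (7 + 5)) + 68) = -6*((2 + 12) + 68) = -6*(14 + 68) = -6*82 = -492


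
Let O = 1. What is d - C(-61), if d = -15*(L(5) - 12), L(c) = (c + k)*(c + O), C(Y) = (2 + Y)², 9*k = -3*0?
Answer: -3751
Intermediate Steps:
k = 0 (k = (-3*0)/9 = (⅑)*0 = 0)
L(c) = c*(1 + c) (L(c) = (c + 0)*(c + 1) = c*(1 + c))
d = -270 (d = -15*(5*(1 + 5) - 12) = -15*(5*6 - 12) = -15*(30 - 12) = -15*18 = -270)
d - C(-61) = -270 - (2 - 61)² = -270 - 1*(-59)² = -270 - 1*3481 = -270 - 3481 = -3751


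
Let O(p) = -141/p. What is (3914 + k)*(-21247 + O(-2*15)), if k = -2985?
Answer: -197340967/10 ≈ -1.9734e+7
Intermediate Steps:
(3914 + k)*(-21247 + O(-2*15)) = (3914 - 2985)*(-21247 - 141/((-2*15))) = 929*(-21247 - 141/(-30)) = 929*(-21247 - 141*(-1/30)) = 929*(-21247 + 47/10) = 929*(-212423/10) = -197340967/10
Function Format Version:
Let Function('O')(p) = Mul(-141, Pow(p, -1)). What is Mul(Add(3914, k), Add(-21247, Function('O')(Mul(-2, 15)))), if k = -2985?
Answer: Rational(-197340967, 10) ≈ -1.9734e+7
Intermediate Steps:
Mul(Add(3914, k), Add(-21247, Function('O')(Mul(-2, 15)))) = Mul(Add(3914, -2985), Add(-21247, Mul(-141, Pow(Mul(-2, 15), -1)))) = Mul(929, Add(-21247, Mul(-141, Pow(-30, -1)))) = Mul(929, Add(-21247, Mul(-141, Rational(-1, 30)))) = Mul(929, Add(-21247, Rational(47, 10))) = Mul(929, Rational(-212423, 10)) = Rational(-197340967, 10)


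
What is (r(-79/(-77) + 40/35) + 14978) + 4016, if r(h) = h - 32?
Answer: 1460241/77 ≈ 18964.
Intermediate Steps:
r(h) = -32 + h
(r(-79/(-77) + 40/35) + 14978) + 4016 = ((-32 + (-79/(-77) + 40/35)) + 14978) + 4016 = ((-32 + (-79*(-1/77) + 40*(1/35))) + 14978) + 4016 = ((-32 + (79/77 + 8/7)) + 14978) + 4016 = ((-32 + 167/77) + 14978) + 4016 = (-2297/77 + 14978) + 4016 = 1151009/77 + 4016 = 1460241/77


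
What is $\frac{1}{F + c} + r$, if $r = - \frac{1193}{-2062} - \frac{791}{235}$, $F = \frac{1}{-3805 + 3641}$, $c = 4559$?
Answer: $- \frac{201959086649}{72460174950} \approx -2.7872$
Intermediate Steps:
$F = - \frac{1}{164}$ ($F = \frac{1}{-164} = - \frac{1}{164} \approx -0.0060976$)
$r = - \frac{1350687}{484570}$ ($r = \left(-1193\right) \left(- \frac{1}{2062}\right) - \frac{791}{235} = \frac{1193}{2062} - \frac{791}{235} = - \frac{1350687}{484570} \approx -2.7874$)
$\frac{1}{F + c} + r = \frac{1}{- \frac{1}{164} + 4559} - \frac{1350687}{484570} = \frac{1}{\frac{747675}{164}} - \frac{1350687}{484570} = \frac{164}{747675} - \frac{1350687}{484570} = - \frac{201959086649}{72460174950}$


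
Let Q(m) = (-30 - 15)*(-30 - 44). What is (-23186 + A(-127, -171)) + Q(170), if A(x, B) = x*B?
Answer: 1861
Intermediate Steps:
A(x, B) = B*x
Q(m) = 3330 (Q(m) = -45*(-74) = 3330)
(-23186 + A(-127, -171)) + Q(170) = (-23186 - 171*(-127)) + 3330 = (-23186 + 21717) + 3330 = -1469 + 3330 = 1861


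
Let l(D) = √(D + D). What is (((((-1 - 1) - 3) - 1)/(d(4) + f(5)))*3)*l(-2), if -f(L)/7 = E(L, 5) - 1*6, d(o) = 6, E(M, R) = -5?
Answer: -36*I/83 ≈ -0.43373*I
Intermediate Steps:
f(L) = 77 (f(L) = -7*(-5 - 1*6) = -7*(-5 - 6) = -7*(-11) = 77)
l(D) = √2*√D (l(D) = √(2*D) = √2*√D)
(((((-1 - 1) - 3) - 1)/(d(4) + f(5)))*3)*l(-2) = (((((-1 - 1) - 3) - 1)/(6 + 77))*3)*(√2*√(-2)) = ((((-2 - 3) - 1)/83)*3)*(√2*(I*√2)) = (((-5 - 1)*(1/83))*3)*(2*I) = (-6*1/83*3)*(2*I) = (-6/83*3)*(2*I) = -36*I/83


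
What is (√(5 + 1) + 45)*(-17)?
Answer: -765 - 17*√6 ≈ -806.64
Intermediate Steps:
(√(5 + 1) + 45)*(-17) = (√6 + 45)*(-17) = (45 + √6)*(-17) = -765 - 17*√6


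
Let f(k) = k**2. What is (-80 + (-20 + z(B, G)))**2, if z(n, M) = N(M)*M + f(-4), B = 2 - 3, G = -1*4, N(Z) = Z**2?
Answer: 21904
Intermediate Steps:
G = -4
B = -1
z(n, M) = 16 + M**3 (z(n, M) = M**2*M + (-4)**2 = M**3 + 16 = 16 + M**3)
(-80 + (-20 + z(B, G)))**2 = (-80 + (-20 + (16 + (-4)**3)))**2 = (-80 + (-20 + (16 - 64)))**2 = (-80 + (-20 - 48))**2 = (-80 - 68)**2 = (-148)**2 = 21904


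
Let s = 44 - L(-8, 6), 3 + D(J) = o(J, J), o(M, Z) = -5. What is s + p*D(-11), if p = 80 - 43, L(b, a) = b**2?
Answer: -316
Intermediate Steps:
D(J) = -8 (D(J) = -3 - 5 = -8)
s = -20 (s = 44 - 1*(-8)**2 = 44 - 1*64 = 44 - 64 = -20)
p = 37
s + p*D(-11) = -20 + 37*(-8) = -20 - 296 = -316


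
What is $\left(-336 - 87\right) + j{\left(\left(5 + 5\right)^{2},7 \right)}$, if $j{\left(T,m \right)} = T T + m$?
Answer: $9584$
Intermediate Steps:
$j{\left(T,m \right)} = m + T^{2}$ ($j{\left(T,m \right)} = T^{2} + m = m + T^{2}$)
$\left(-336 - 87\right) + j{\left(\left(5 + 5\right)^{2},7 \right)} = \left(-336 - 87\right) + \left(7 + \left(\left(5 + 5\right)^{2}\right)^{2}\right) = -423 + \left(7 + \left(10^{2}\right)^{2}\right) = -423 + \left(7 + 100^{2}\right) = -423 + \left(7 + 10000\right) = -423 + 10007 = 9584$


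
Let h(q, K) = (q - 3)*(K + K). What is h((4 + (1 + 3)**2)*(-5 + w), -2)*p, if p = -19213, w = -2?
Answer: -10989836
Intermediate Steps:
h(q, K) = 2*K*(-3 + q) (h(q, K) = (-3 + q)*(2*K) = 2*K*(-3 + q))
h((4 + (1 + 3)**2)*(-5 + w), -2)*p = (2*(-2)*(-3 + (4 + (1 + 3)**2)*(-5 - 2)))*(-19213) = (2*(-2)*(-3 + (4 + 4**2)*(-7)))*(-19213) = (2*(-2)*(-3 + (4 + 16)*(-7)))*(-19213) = (2*(-2)*(-3 + 20*(-7)))*(-19213) = (2*(-2)*(-3 - 140))*(-19213) = (2*(-2)*(-143))*(-19213) = 572*(-19213) = -10989836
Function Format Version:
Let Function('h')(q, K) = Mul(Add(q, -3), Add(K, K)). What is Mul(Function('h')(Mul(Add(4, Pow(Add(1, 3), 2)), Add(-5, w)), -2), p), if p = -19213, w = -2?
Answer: -10989836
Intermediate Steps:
Function('h')(q, K) = Mul(2, K, Add(-3, q)) (Function('h')(q, K) = Mul(Add(-3, q), Mul(2, K)) = Mul(2, K, Add(-3, q)))
Mul(Function('h')(Mul(Add(4, Pow(Add(1, 3), 2)), Add(-5, w)), -2), p) = Mul(Mul(2, -2, Add(-3, Mul(Add(4, Pow(Add(1, 3), 2)), Add(-5, -2)))), -19213) = Mul(Mul(2, -2, Add(-3, Mul(Add(4, Pow(4, 2)), -7))), -19213) = Mul(Mul(2, -2, Add(-3, Mul(Add(4, 16), -7))), -19213) = Mul(Mul(2, -2, Add(-3, Mul(20, -7))), -19213) = Mul(Mul(2, -2, Add(-3, -140)), -19213) = Mul(Mul(2, -2, -143), -19213) = Mul(572, -19213) = -10989836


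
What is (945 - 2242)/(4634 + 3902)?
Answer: -1297/8536 ≈ -0.15194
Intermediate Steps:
(945 - 2242)/(4634 + 3902) = -1297/8536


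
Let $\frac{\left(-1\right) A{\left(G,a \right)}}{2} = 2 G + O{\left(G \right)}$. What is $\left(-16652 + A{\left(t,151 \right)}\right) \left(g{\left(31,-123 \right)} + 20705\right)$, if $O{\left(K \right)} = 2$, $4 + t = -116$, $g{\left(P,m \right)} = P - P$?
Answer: $-334924080$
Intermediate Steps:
$g{\left(P,m \right)} = 0$
$t = -120$ ($t = -4 - 116 = -120$)
$A{\left(G,a \right)} = -4 - 4 G$ ($A{\left(G,a \right)} = - 2 \left(2 G + 2\right) = - 2 \left(2 + 2 G\right) = -4 - 4 G$)
$\left(-16652 + A{\left(t,151 \right)}\right) \left(g{\left(31,-123 \right)} + 20705\right) = \left(-16652 - -476\right) \left(0 + 20705\right) = \left(-16652 + \left(-4 + 480\right)\right) 20705 = \left(-16652 + 476\right) 20705 = \left(-16176\right) 20705 = -334924080$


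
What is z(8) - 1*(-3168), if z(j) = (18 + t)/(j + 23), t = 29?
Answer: 98255/31 ≈ 3169.5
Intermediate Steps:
z(j) = 47/(23 + j) (z(j) = (18 + 29)/(j + 23) = 47/(23 + j))
z(8) - 1*(-3168) = 47/(23 + 8) - 1*(-3168) = 47/31 + 3168 = 98255/31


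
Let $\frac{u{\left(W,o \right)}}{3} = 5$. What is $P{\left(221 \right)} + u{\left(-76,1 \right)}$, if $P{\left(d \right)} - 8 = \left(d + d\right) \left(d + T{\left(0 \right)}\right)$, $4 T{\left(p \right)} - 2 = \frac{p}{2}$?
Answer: $97926$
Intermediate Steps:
$u{\left(W,o \right)} = 15$ ($u{\left(W,o \right)} = 3 \cdot 5 = 15$)
$T{\left(p \right)} = \frac{1}{2} + \frac{p}{8}$ ($T{\left(p \right)} = \frac{1}{2} + \frac{p \frac{1}{2}}{4} = \frac{1}{2} + \frac{\frac{1}{2} p}{4} = \frac{1}{2} + \frac{p}{8}$)
$P{\left(d \right)} = 8 + 2 d \left(\frac{1}{2} + d\right)$ ($P{\left(d \right)} = 8 + \left(d + d\right) \left(d + \left(\frac{1}{2} + \frac{1}{8} \cdot 0\right)\right) = 8 + 2 d \left(d + \left(\frac{1}{2} + 0\right)\right) = 8 + 2 d \left(d + \frac{1}{2}\right) = 8 + 2 d \left(\frac{1}{2} + d\right)$)
$P{\left(221 \right)} + u{\left(-76,1 \right)} = \left(8 + 221 + 2 \cdot 221^{2}\right) + 15 = \left(8 + 221 + 2 \cdot 48841\right) + 15 = \left(8 + 221 + 97682\right) + 15 = 97911 + 15 = 97926$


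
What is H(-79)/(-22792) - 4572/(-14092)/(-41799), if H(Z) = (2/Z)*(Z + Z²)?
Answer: 1912181463/279691794382 ≈ 0.0068367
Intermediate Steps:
H(Z) = 2*(Z + Z²)/Z
H(-79)/(-22792) - 4572/(-14092)/(-41799) = (2 + 2*(-79))/(-22792) - 4572/(-14092)/(-41799) = (2 - 158)*(-1/22792) - 4572*(-1/14092)*(-1/41799) = -156*(-1/22792) + (1143/3523)*(-1/41799) = 39/5698 - 381/49085959 = 1912181463/279691794382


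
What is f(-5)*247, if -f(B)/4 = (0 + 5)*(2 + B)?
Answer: 14820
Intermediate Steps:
f(B) = -40 - 20*B (f(B) = -4*(0 + 5)*(2 + B) = -20*(2 + B) = -4*(10 + 5*B) = -40 - 20*B)
f(-5)*247 = (-40 - 20*(-5))*247 = (-40 + 100)*247 = 60*247 = 14820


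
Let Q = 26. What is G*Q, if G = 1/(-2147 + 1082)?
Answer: -26/1065 ≈ -0.024413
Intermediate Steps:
G = -1/1065 (G = 1/(-1065) = -1/1065 ≈ -0.00093897)
G*Q = -1/1065*26 = -26/1065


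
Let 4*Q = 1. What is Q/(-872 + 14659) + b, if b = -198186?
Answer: -10929561527/55148 ≈ -1.9819e+5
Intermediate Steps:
Q = ¼ (Q = (¼)*1 = ¼ ≈ 0.25000)
Q/(-872 + 14659) + b = (¼)/(-872 + 14659) - 198186 = (¼)/13787 - 198186 = (1/13787)*(¼) - 198186 = 1/55148 - 198186 = -10929561527/55148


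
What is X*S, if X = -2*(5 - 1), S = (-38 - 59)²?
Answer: -75272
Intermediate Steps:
S = 9409 (S = (-97)² = 9409)
X = -8 (X = -2*4 = -8)
X*S = -8*9409 = -75272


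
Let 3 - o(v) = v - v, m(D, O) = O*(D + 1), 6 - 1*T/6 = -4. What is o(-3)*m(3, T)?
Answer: 720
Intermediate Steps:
T = 60 (T = 36 - 6*(-4) = 36 + 24 = 60)
m(D, O) = O*(1 + D)
o(v) = 3 (o(v) = 3 - (v - v) = 3 - 1*0 = 3 + 0 = 3)
o(-3)*m(3, T) = 3*(60*(1 + 3)) = 3*(60*4) = 3*240 = 720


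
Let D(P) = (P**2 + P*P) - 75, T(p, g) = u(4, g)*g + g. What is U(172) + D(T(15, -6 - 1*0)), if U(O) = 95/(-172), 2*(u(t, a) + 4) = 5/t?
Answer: 113717/344 ≈ 330.57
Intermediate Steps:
u(t, a) = -4 + 5/(2*t) (u(t, a) = -4 + (5/t)/2 = -4 + 5/(2*t))
T(p, g) = -19*g/8 (T(p, g) = (-4 + (5/2)/4)*g + g = (-4 + (5/2)*(1/4))*g + g = (-4 + 5/8)*g + g = -27*g/8 + g = -19*g/8)
U(O) = -95/172 (U(O) = 95*(-1/172) = -95/172)
D(P) = -75 + 2*P**2 (D(P) = (P**2 + P**2) - 75 = 2*P**2 - 75 = -75 + 2*P**2)
U(172) + D(T(15, -6 - 1*0)) = -95/172 + (-75 + 2*(-19*(-6 - 1*0)/8)**2) = -95/172 + (-75 + 2*(-19*(-6 + 0)/8)**2) = -95/172 + (-75 + 2*(-19/8*(-6))**2) = -95/172 + (-75 + 2*(57/4)**2) = -95/172 + (-75 + 2*(3249/16)) = -95/172 + (-75 + 3249/8) = -95/172 + 2649/8 = 113717/344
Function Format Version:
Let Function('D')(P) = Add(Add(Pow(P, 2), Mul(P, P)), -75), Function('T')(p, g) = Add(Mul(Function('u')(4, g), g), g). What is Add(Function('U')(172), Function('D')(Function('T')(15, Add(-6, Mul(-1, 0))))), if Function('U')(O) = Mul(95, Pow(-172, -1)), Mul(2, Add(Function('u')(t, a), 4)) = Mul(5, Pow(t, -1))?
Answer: Rational(113717, 344) ≈ 330.57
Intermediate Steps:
Function('u')(t, a) = Add(-4, Mul(Rational(5, 2), Pow(t, -1))) (Function('u')(t, a) = Add(-4, Mul(Rational(1, 2), Mul(5, Pow(t, -1)))) = Add(-4, Mul(Rational(5, 2), Pow(t, -1))))
Function('T')(p, g) = Mul(Rational(-19, 8), g) (Function('T')(p, g) = Add(Mul(Add(-4, Mul(Rational(5, 2), Pow(4, -1))), g), g) = Add(Mul(Add(-4, Mul(Rational(5, 2), Rational(1, 4))), g), g) = Add(Mul(Add(-4, Rational(5, 8)), g), g) = Add(Mul(Rational(-27, 8), g), g) = Mul(Rational(-19, 8), g))
Function('U')(O) = Rational(-95, 172) (Function('U')(O) = Mul(95, Rational(-1, 172)) = Rational(-95, 172))
Function('D')(P) = Add(-75, Mul(2, Pow(P, 2))) (Function('D')(P) = Add(Add(Pow(P, 2), Pow(P, 2)), -75) = Add(Mul(2, Pow(P, 2)), -75) = Add(-75, Mul(2, Pow(P, 2))))
Add(Function('U')(172), Function('D')(Function('T')(15, Add(-6, Mul(-1, 0))))) = Add(Rational(-95, 172), Add(-75, Mul(2, Pow(Mul(Rational(-19, 8), Add(-6, Mul(-1, 0))), 2)))) = Add(Rational(-95, 172), Add(-75, Mul(2, Pow(Mul(Rational(-19, 8), Add(-6, 0)), 2)))) = Add(Rational(-95, 172), Add(-75, Mul(2, Pow(Mul(Rational(-19, 8), -6), 2)))) = Add(Rational(-95, 172), Add(-75, Mul(2, Pow(Rational(57, 4), 2)))) = Add(Rational(-95, 172), Add(-75, Mul(2, Rational(3249, 16)))) = Add(Rational(-95, 172), Add(-75, Rational(3249, 8))) = Add(Rational(-95, 172), Rational(2649, 8)) = Rational(113717, 344)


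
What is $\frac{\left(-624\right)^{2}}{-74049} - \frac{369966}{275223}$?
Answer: $- \frac{14951204798}{2264443103} \approx -6.6026$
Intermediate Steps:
$\frac{\left(-624\right)^{2}}{-74049} - \frac{369966}{275223} = 389376 \left(- \frac{1}{74049}\right) - \frac{123322}{91741} = - \frac{129792}{24683} - \frac{123322}{91741} = - \frac{14951204798}{2264443103}$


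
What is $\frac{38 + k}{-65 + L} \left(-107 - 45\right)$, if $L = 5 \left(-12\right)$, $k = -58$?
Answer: $- \frac{608}{25} \approx -24.32$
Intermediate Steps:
$L = -60$
$\frac{38 + k}{-65 + L} \left(-107 - 45\right) = \frac{38 - 58}{-65 - 60} \left(-107 - 45\right) = - \frac{20}{-125} \left(-152\right) = \left(-20\right) \left(- \frac{1}{125}\right) \left(-152\right) = \frac{4}{25} \left(-152\right) = - \frac{608}{25}$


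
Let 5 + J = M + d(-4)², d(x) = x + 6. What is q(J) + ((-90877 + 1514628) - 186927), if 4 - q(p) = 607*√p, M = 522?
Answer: 1236828 - 607*√521 ≈ 1.2230e+6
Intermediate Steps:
d(x) = 6 + x
J = 521 (J = -5 + (522 + (6 - 4)²) = -5 + (522 + 2²) = -5 + (522 + 4) = -5 + 526 = 521)
q(p) = 4 - 607*√p
q(J) + ((-90877 + 1514628) - 186927) = (4 - 607*√521) + ((-90877 + 1514628) - 186927) = (4 - 607*√521) + (1423751 - 186927) = (4 - 607*√521) + 1236824 = 1236828 - 607*√521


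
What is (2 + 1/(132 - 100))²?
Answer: 4225/1024 ≈ 4.1260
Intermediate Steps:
(2 + 1/(132 - 100))² = (2 + 1/32)² = (65/32)² = 4225/1024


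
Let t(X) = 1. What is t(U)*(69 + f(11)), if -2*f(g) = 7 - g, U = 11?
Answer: 71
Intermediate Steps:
f(g) = -7/2 + g/2 (f(g) = -(7 - g)/2 = -7/2 + g/2)
t(U)*(69 + f(11)) = 1*(69 + (-7/2 + (½)*11)) = 1*(69 + (-7/2 + 11/2)) = 1*(69 + 2) = 1*71 = 71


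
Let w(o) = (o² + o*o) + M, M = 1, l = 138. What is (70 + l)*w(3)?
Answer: 3952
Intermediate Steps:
w(o) = 1 + 2*o² (w(o) = (o² + o*o) + 1 = (o² + o²) + 1 = 2*o² + 1 = 1 + 2*o²)
(70 + l)*w(3) = (70 + 138)*(1 + 2*3²) = 208*(1 + 2*9) = 208*(1 + 18) = 208*19 = 3952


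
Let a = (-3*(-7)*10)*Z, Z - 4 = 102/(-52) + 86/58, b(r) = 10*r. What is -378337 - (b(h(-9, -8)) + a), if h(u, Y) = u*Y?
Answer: -143183264/377 ≈ -3.7980e+5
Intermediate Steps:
h(u, Y) = Y*u
Z = 2655/754 (Z = 4 + (102/(-52) + 86/58) = 4 + (102*(-1/52) + 86*(1/58)) = 4 + (-51/26 + 43/29) = 4 - 361/754 = 2655/754 ≈ 3.5212)
a = 278775/377 (a = (-3*(-7)*10)*(2655/754) = (21*10)*(2655/754) = 210*(2655/754) = 278775/377 ≈ 739.46)
-378337 - (b(h(-9, -8)) + a) = -378337 - (10*(-8*(-9)) + 278775/377) = -378337 - (10*72 + 278775/377) = -378337 - (720 + 278775/377) = -378337 - 1*550215/377 = -378337 - 550215/377 = -143183264/377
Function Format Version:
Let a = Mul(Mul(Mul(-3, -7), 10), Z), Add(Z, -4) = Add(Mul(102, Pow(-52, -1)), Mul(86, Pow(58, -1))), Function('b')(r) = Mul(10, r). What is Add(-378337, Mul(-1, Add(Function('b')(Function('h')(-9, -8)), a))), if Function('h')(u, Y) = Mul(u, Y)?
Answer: Rational(-143183264, 377) ≈ -3.7980e+5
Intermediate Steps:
Function('h')(u, Y) = Mul(Y, u)
Z = Rational(2655, 754) (Z = Add(4, Add(Mul(102, Pow(-52, -1)), Mul(86, Pow(58, -1)))) = Add(4, Add(Mul(102, Rational(-1, 52)), Mul(86, Rational(1, 58)))) = Add(4, Add(Rational(-51, 26), Rational(43, 29))) = Add(4, Rational(-361, 754)) = Rational(2655, 754) ≈ 3.5212)
a = Rational(278775, 377) (a = Mul(Mul(Mul(-3, -7), 10), Rational(2655, 754)) = Mul(Mul(21, 10), Rational(2655, 754)) = Mul(210, Rational(2655, 754)) = Rational(278775, 377) ≈ 739.46)
Add(-378337, Mul(-1, Add(Function('b')(Function('h')(-9, -8)), a))) = Add(-378337, Mul(-1, Add(Mul(10, Mul(-8, -9)), Rational(278775, 377)))) = Add(-378337, Mul(-1, Add(Mul(10, 72), Rational(278775, 377)))) = Add(-378337, Mul(-1, Add(720, Rational(278775, 377)))) = Add(-378337, Mul(-1, Rational(550215, 377))) = Add(-378337, Rational(-550215, 377)) = Rational(-143183264, 377)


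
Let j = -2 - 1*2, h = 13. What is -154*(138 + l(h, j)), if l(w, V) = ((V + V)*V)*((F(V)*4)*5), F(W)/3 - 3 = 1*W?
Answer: 274428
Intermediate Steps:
F(W) = 9 + 3*W (F(W) = 9 + 3*(1*W) = 9 + 3*W)
j = -4 (j = -2 - 2 = -4)
l(w, V) = 2*V²*(180 + 60*V) (l(w, V) = ((V + V)*V)*(((9 + 3*V)*4)*5) = ((2*V)*V)*((36 + 12*V)*5) = (2*V²)*(180 + 60*V) = 2*V²*(180 + 60*V))
-154*(138 + l(h, j)) = -154*(138 + 120*(-4)²*(3 - 4)) = -154*(138 + 120*16*(-1)) = -154*(138 - 1920) = -154*(-1782) = 274428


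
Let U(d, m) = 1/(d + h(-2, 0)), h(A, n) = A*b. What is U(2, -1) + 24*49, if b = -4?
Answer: 11761/10 ≈ 1176.1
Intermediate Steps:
h(A, n) = -4*A (h(A, n) = A*(-4) = -4*A)
U(d, m) = 1/(8 + d) (U(d, m) = 1/(d - 4*(-2)) = 1/(d + 8) = 1/(8 + d))
U(2, -1) + 24*49 = 1/(8 + 2) + 24*49 = 1/10 + 1176 = ⅒ + 1176 = 11761/10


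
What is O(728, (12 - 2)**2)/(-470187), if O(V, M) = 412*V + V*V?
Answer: -276640/156729 ≈ -1.7651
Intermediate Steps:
O(V, M) = V**2 + 412*V (O(V, M) = 412*V + V**2 = V**2 + 412*V)
O(728, (12 - 2)**2)/(-470187) = (728*(412 + 728))/(-470187) = (728*1140)*(-1/470187) = 829920*(-1/470187) = -276640/156729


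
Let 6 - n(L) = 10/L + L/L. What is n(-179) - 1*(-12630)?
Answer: 2261675/179 ≈ 12635.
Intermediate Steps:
n(L) = 5 - 10/L (n(L) = 6 - (10/L + L/L) = 6 - (10/L + 1) = 6 - (1 + 10/L) = 6 + (-1 - 10/L) = 5 - 10/L)
n(-179) - 1*(-12630) = (5 - 10/(-179)) - 1*(-12630) = (5 - 10*(-1/179)) + 12630 = (5 + 10/179) + 12630 = 905/179 + 12630 = 2261675/179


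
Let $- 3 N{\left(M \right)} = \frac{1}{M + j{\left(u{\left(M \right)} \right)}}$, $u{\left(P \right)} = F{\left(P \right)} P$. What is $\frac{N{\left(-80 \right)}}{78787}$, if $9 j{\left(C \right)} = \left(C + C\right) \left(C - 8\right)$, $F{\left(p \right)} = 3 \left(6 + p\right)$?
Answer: $- \frac{1}{16559722687280} \approx -6.0387 \cdot 10^{-14}$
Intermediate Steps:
$F{\left(p \right)} = 18 + 3 p$
$u{\left(P \right)} = P \left(18 + 3 P\right)$ ($u{\left(P \right)} = \left(18 + 3 P\right) P = P \left(18 + 3 P\right)$)
$j{\left(C \right)} = \frac{2 C \left(-8 + C\right)}{9}$ ($j{\left(C \right)} = \frac{\left(C + C\right) \left(C - 8\right)}{9} = \frac{2 C \left(-8 + C\right)}{9}$)
$N{\left(M \right)} = - \frac{1}{3 \left(M + \frac{2 M \left(-8 + 3 M \left(6 + M\right)\right) \left(6 + M\right)}{3}\right)}$ ($N{\left(M \right)} = - \frac{1}{3 \left(M + \frac{2 \cdot 3 M \left(6 + M\right) \left(-8 + 3 M \left(6 + M\right)\right)}{9}\right)} = - \frac{1}{3 \left(M + \frac{2 M \left(-8 + 3 M \left(6 + M\right)\right) \left(6 + M\right)}{3}\right)}$)
$\frac{N{\left(-80 \right)}}{78787} = \frac{\left(-1\right) \frac{1}{-80} \frac{1}{3 + 2 \left(-8 + 3 \left(-80\right) \left(6 - 80\right)\right) \left(6 - 80\right)}}{78787} = \left(-1\right) \left(- \frac{1}{80}\right) \frac{1}{3 + 2 \left(-8 + 3 \left(-80\right) \left(-74\right)\right) \left(-74\right)} \frac{1}{78787} = \left(-1\right) \left(- \frac{1}{80}\right) \frac{1}{3 + 2 \left(-8 + 17760\right) \left(-74\right)} \frac{1}{78787} = \left(-1\right) \left(- \frac{1}{80}\right) \frac{1}{3 + 2 \cdot 17752 \left(-74\right)} \frac{1}{78787} = \left(-1\right) \left(- \frac{1}{80}\right) \frac{1}{3 - 2627296} \cdot \frac{1}{78787} = \left(-1\right) \left(- \frac{1}{80}\right) \frac{1}{-2627293} \cdot \frac{1}{78787} = \left(-1\right) \left(- \frac{1}{80}\right) \left(- \frac{1}{2627293}\right) \frac{1}{78787} = \left(- \frac{1}{210183440}\right) \frac{1}{78787} = - \frac{1}{16559722687280}$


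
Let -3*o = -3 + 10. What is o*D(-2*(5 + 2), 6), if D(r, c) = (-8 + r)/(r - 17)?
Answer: -154/93 ≈ -1.6559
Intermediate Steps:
D(r, c) = (-8 + r)/(-17 + r)
o = -7/3 (o = -(-3 + 10)/3 = -⅓*7 = -7/3 ≈ -2.3333)
o*D(-2*(5 + 2), 6) = -7*(-8 - 2*(5 + 2))/(3*(-17 - 2*(5 + 2))) = -7*(-8 - 2*7)/(3*(-17 - 2*7)) = -7*(-8 - 14)/(3*(-17 - 14)) = -7*(-22)/(3*(-31)) = -(-7)*(-22)/93 = -7/3*22/31 = -154/93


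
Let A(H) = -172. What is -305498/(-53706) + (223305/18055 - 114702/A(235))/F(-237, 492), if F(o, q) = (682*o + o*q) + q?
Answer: 4389793799770271/772049791287516 ≈ 5.6859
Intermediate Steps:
F(o, q) = q + 682*o + o*q
-305498/(-53706) + (223305/18055 - 114702/A(235))/F(-237, 492) = -305498/(-53706) + (223305/18055 - 114702/(-172))/(492 + 682*(-237) - 237*492) = -305498*(-1/53706) + (223305*(1/18055) - 114702*(-1/172))/(492 - 161634 - 116604) = 152749/26853 + (44661/3611 + 57351/86)/(-277746) = 152749/26853 + (210935307/310546)*(-1/277746) = 152749/26853 - 70311769/28750969772 = 4389793799770271/772049791287516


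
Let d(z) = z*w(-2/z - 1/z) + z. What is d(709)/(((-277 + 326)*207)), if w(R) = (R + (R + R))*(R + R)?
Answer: 502735/7191387 ≈ 0.069908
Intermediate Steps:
w(R) = 6*R**2 (w(R) = (R + 2*R)*(2*R) = (3*R)*(2*R) = 6*R**2)
d(z) = z + 54/z (d(z) = z*(6*(-2/z - 1/z)**2) + z = z*(6*(-3/z)**2) + z = z*(6*(9/z**2)) + z = z*(54/z**2) + z = 54/z + z = z + 54/z)
d(709)/(((-277 + 326)*207)) = (709 + 54/709)/(((-277 + 326)*207)) = (709 + 54*(1/709))/((49*207)) = (709 + 54/709)/10143 = (502735/709)*(1/10143) = 502735/7191387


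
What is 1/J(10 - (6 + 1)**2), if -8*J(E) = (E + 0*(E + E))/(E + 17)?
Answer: -176/39 ≈ -4.5128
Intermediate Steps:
J(E) = -E/(8*(17 + E)) (J(E) = -(E + 0*(E + E))/(8*(E + 17)) = -(E + 0*(2*E))/(8*(17 + E)) = -(E + 0)/(8*(17 + E)) = -E/(8*(17 + E)))
1/J(10 - (6 + 1)**2) = 1/(-(10 - (6 + 1)**2)/(136 + 8*(10 - (6 + 1)**2))) = 1/(-(10 - 1*7**2)/(136 + 8*(10 - 1*7**2))) = 1/(-(10 - 1*49)/(136 + 8*(10 - 1*49))) = 1/(-(10 - 49)/(136 + 8*(10 - 49))) = 1/(-1*(-39)/(136 + 8*(-39))) = 1/(-1*(-39)/(136 - 312)) = 1/(-1*(-39)/(-176)) = 1/(-1*(-39)*(-1/176)) = 1/(-39/176) = -176/39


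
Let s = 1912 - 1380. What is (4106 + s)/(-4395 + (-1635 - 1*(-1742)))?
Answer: -2319/2144 ≈ -1.0816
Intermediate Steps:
s = 532
(4106 + s)/(-4395 + (-1635 - 1*(-1742))) = (4106 + 532)/(-4395 + (-1635 - 1*(-1742))) = 4638/(-4395 + (-1635 + 1742)) = 4638/(-4395 + 107) = 4638/(-4288) = 4638*(-1/4288) = -2319/2144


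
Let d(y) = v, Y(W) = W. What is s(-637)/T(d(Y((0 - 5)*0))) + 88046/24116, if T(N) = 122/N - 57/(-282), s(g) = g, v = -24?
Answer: 4453248863/33195674 ≈ 134.15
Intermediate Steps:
d(y) = -24
T(N) = 19/94 + 122/N (T(N) = 122/N - 57*(-1/282) = 122/N + 19/94 = 19/94 + 122/N)
s(-637)/T(d(Y((0 - 5)*0))) + 88046/24116 = -637/(19/94 + 122/(-24)) + 88046/24116 = -637/(19/94 + 122*(-1/24)) + 88046*(1/24116) = -637/(19/94 - 61/12) + 44023/12058 = -637/(-2753/564) + 44023/12058 = -637*(-564/2753) + 44023/12058 = 359268/2753 + 44023/12058 = 4453248863/33195674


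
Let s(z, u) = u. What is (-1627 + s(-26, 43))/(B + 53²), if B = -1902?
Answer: -1584/907 ≈ -1.7464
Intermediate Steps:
(-1627 + s(-26, 43))/(B + 53²) = (-1627 + 43)/(-1902 + 53²) = -1584/(-1902 + 2809) = -1584/907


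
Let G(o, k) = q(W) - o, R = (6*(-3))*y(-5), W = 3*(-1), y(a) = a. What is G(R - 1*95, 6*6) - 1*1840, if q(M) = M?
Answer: -1838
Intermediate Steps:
W = -3
R = 90 (R = (6*(-3))*(-5) = -18*(-5) = 90)
G(o, k) = -3 - o
G(R - 1*95, 6*6) - 1*1840 = (-3 - (90 - 1*95)) - 1*1840 = (-3 - (90 - 95)) - 1840 = (-3 - 1*(-5)) - 1840 = (-3 + 5) - 1840 = 2 - 1840 = -1838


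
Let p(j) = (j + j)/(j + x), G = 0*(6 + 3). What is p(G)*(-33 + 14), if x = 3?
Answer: 0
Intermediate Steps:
G = 0 (G = 0*9 = 0)
p(j) = 2*j/(3 + j) (p(j) = (j + j)/(j + 3) = (2*j)/(3 + j) = 2*j/(3 + j))
p(G)*(-33 + 14) = (2*0/(3 + 0))*(-33 + 14) = (2*0/3)*(-19) = (2*0*(⅓))*(-19) = 0*(-19) = 0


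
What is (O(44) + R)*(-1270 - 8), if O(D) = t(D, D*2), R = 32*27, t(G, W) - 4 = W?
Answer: -1221768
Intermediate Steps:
t(G, W) = 4 + W
R = 864
O(D) = 4 + 2*D (O(D) = 4 + D*2 = 4 + 2*D)
(O(44) + R)*(-1270 - 8) = ((4 + 2*44) + 864)*(-1270 - 8) = ((4 + 88) + 864)*(-1278) = (92 + 864)*(-1278) = 956*(-1278) = -1221768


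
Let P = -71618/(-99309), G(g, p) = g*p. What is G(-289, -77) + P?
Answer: 2209994795/99309 ≈ 22254.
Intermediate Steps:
P = 71618/99309 (P = -71618*(-1/99309) = 71618/99309 ≈ 0.72116)
G(-289, -77) + P = -289*(-77) + 71618/99309 = 22253 + 71618/99309 = 2209994795/99309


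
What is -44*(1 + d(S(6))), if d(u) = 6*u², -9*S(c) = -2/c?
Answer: -10780/243 ≈ -44.362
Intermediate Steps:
S(c) = 2/(9*c) (S(c) = -(-2)/(9*c) = 2/(9*c))
-44*(1 + d(S(6))) = -44*(1 + 6*((2/9)/6)²) = -44*(1 + 6*((2/9)*(⅙))²) = -44*(1 + 6*(1/27)²) = -44*(1 + 6*(1/729)) = -44*(1 + 2/243) = -44*245/243 = -10780/243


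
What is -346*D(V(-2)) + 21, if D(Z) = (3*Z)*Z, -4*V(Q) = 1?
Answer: -351/8 ≈ -43.875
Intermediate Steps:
V(Q) = -¼ (V(Q) = -¼*1 = -¼)
D(Z) = 3*Z²
-346*D(V(-2)) + 21 = -1038*(-¼)² + 21 = -1038/16 + 21 = -346*3/16 + 21 = -519/8 + 21 = -351/8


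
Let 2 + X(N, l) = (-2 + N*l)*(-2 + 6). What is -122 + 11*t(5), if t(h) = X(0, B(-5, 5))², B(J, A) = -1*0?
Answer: 978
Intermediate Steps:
B(J, A) = 0
X(N, l) = -10 + 4*N*l (X(N, l) = -2 + (-2 + N*l)*(-2 + 6) = -2 + (-2 + N*l)*4 = -2 + (-8 + 4*N*l) = -10 + 4*N*l)
t(h) = 100 (t(h) = (-10 + 4*0*0)² = (-10 + 0)² = (-10)² = 100)
-122 + 11*t(5) = -122 + 11*100 = -122 + 1100 = 978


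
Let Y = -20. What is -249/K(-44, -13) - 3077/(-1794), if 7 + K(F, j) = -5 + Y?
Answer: 272585/28704 ≈ 9.4964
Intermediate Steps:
K(F, j) = -32 (K(F, j) = -7 + (-5 - 20) = -7 - 25 = -32)
-249/K(-44, -13) - 3077/(-1794) = -249/(-32) - 3077/(-1794) = -249*(-1/32) - 3077*(-1/1794) = 249/32 + 3077/1794 = 272585/28704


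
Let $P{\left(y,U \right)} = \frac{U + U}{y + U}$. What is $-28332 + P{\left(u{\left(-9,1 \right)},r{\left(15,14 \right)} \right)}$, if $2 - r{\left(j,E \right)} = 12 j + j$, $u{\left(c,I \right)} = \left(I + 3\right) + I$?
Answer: $- \frac{2663015}{94} \approx -28330.0$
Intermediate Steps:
$u{\left(c,I \right)} = 3 + 2 I$ ($u{\left(c,I \right)} = \left(3 + I\right) + I = 3 + 2 I$)
$r{\left(j,E \right)} = 2 - 13 j$ ($r{\left(j,E \right)} = 2 - \left(12 j + j\right) = 2 - 13 j$)
$P{\left(y,U \right)} = \frac{2 U}{U + y}$
$-28332 + P{\left(u{\left(-9,1 \right)},r{\left(15,14 \right)} \right)} = -28332 + \frac{2 \left(2 - 195\right)}{\left(2 - 195\right) + \left(3 + 2 \cdot 1\right)} = -28332 + \frac{2 \left(2 - 195\right)}{\left(2 - 195\right) + \left(3 + 2\right)} = -28332 + 2 \left(-193\right) \frac{1}{-193 + 5} = -28332 + 2 \left(-193\right) \frac{1}{-188} = -28332 + 2 \left(-193\right) \left(- \frac{1}{188}\right) = -28332 + \frac{193}{94} = - \frac{2663015}{94}$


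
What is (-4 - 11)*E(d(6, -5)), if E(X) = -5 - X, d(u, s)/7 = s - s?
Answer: 75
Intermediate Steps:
d(u, s) = 0 (d(u, s) = 7*(s - s) = 7*0 = 0)
(-4 - 11)*E(d(6, -5)) = (-4 - 11)*(-5 - 1*0) = -15*(-5 + 0) = -15*(-5) = 75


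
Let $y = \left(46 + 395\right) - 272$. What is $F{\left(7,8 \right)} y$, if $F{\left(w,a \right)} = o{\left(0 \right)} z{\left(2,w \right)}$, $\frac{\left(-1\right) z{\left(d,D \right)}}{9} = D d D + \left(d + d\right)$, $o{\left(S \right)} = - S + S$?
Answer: $0$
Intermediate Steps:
$o{\left(S \right)} = 0$
$z{\left(d,D \right)} = - 18 d - 9 d D^{2}$ ($z{\left(d,D \right)} = - 9 \left(D d D + \left(d + d\right)\right) = - 9 \left(d D^{2} + 2 d\right) = - 9 \left(2 d + d D^{2}\right) = - 18 d - 9 d D^{2}$)
$y = 169$ ($y = 441 - 272 = 169$)
$F{\left(w,a \right)} = 0$ ($F{\left(w,a \right)} = 0 \left(\left(-9\right) 2 \left(2 + w^{2}\right)\right) = 0 \left(-36 - 18 w^{2}\right) = 0$)
$F{\left(7,8 \right)} y = 0 \cdot 169 = 0$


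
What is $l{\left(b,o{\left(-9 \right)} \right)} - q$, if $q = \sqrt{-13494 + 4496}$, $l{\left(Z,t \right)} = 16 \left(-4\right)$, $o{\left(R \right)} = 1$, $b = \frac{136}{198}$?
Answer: $-64 - i \sqrt{8998} \approx -64.0 - 94.858 i$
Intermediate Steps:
$b = \frac{68}{99}$ ($b = 136 \cdot \frac{1}{198} = \frac{68}{99} \approx 0.68687$)
$l{\left(Z,t \right)} = -64$
$q = i \sqrt{8998}$ ($q = \sqrt{-8998} = i \sqrt{8998} \approx 94.858 i$)
$l{\left(b,o{\left(-9 \right)} \right)} - q = -64 - i \sqrt{8998}$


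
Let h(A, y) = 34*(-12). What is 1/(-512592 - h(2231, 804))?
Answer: -1/512184 ≈ -1.9524e-6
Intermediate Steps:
h(A, y) = -408
1/(-512592 - h(2231, 804)) = 1/(-512592 - 1*(-408)) = 1/(-512592 + 408) = 1/(-512184) = -1/512184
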